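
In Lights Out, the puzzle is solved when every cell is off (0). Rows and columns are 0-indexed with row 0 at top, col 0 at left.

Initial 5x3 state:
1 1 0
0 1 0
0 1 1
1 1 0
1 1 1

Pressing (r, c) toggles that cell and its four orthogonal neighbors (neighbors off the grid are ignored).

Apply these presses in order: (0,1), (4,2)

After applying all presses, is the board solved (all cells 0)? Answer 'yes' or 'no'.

After press 1 at (0,1):
0 0 1
0 0 0
0 1 1
1 1 0
1 1 1

After press 2 at (4,2):
0 0 1
0 0 0
0 1 1
1 1 1
1 0 0

Lights still on: 7

Answer: no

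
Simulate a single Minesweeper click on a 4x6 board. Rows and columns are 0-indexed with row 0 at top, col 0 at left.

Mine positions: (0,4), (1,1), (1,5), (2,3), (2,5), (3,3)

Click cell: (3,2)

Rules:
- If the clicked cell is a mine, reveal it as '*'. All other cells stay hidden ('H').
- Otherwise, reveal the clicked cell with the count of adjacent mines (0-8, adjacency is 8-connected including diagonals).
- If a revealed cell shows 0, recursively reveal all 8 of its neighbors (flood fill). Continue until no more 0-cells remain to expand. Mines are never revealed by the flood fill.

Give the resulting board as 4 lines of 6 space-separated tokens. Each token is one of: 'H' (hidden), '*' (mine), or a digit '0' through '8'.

H H H H H H
H H H H H H
H H H H H H
H H 2 H H H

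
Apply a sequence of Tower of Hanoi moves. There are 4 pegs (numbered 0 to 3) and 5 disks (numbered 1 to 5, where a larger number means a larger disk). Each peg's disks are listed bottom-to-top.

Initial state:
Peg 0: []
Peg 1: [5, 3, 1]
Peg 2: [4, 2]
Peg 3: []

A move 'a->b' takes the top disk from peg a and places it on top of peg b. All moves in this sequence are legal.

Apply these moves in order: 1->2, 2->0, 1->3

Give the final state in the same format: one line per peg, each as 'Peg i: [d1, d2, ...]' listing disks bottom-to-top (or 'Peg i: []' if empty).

Answer: Peg 0: [1]
Peg 1: [5]
Peg 2: [4, 2]
Peg 3: [3]

Derivation:
After move 1 (1->2):
Peg 0: []
Peg 1: [5, 3]
Peg 2: [4, 2, 1]
Peg 3: []

After move 2 (2->0):
Peg 0: [1]
Peg 1: [5, 3]
Peg 2: [4, 2]
Peg 3: []

After move 3 (1->3):
Peg 0: [1]
Peg 1: [5]
Peg 2: [4, 2]
Peg 3: [3]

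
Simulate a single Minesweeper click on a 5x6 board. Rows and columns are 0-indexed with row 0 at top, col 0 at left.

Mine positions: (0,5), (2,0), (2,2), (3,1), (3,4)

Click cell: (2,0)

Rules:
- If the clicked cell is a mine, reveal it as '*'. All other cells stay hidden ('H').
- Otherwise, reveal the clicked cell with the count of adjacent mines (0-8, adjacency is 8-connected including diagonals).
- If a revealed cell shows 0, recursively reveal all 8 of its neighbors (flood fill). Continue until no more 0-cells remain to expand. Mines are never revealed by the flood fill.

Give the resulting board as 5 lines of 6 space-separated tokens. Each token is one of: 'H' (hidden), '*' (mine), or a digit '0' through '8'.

H H H H H H
H H H H H H
* H H H H H
H H H H H H
H H H H H H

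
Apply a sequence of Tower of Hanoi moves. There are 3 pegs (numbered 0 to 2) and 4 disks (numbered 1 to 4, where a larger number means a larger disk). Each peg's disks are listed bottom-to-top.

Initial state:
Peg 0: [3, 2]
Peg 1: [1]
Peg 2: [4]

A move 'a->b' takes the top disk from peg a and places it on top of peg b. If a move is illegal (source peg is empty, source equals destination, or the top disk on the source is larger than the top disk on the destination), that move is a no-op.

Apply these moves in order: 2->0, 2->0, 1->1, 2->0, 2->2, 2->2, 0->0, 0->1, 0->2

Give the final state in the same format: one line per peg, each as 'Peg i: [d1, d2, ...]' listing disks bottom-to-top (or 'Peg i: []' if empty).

Answer: Peg 0: [3]
Peg 1: [1]
Peg 2: [4, 2]

Derivation:
After move 1 (2->0):
Peg 0: [3, 2]
Peg 1: [1]
Peg 2: [4]

After move 2 (2->0):
Peg 0: [3, 2]
Peg 1: [1]
Peg 2: [4]

After move 3 (1->1):
Peg 0: [3, 2]
Peg 1: [1]
Peg 2: [4]

After move 4 (2->0):
Peg 0: [3, 2]
Peg 1: [1]
Peg 2: [4]

After move 5 (2->2):
Peg 0: [3, 2]
Peg 1: [1]
Peg 2: [4]

After move 6 (2->2):
Peg 0: [3, 2]
Peg 1: [1]
Peg 2: [4]

After move 7 (0->0):
Peg 0: [3, 2]
Peg 1: [1]
Peg 2: [4]

After move 8 (0->1):
Peg 0: [3, 2]
Peg 1: [1]
Peg 2: [4]

After move 9 (0->2):
Peg 0: [3]
Peg 1: [1]
Peg 2: [4, 2]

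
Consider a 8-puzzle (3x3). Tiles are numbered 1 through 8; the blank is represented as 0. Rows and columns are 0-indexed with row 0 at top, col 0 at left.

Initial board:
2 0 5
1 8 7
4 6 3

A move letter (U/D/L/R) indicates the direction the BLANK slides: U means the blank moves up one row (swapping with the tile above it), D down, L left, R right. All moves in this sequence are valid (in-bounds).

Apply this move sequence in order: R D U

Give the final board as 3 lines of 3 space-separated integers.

After move 1 (R):
2 5 0
1 8 7
4 6 3

After move 2 (D):
2 5 7
1 8 0
4 6 3

After move 3 (U):
2 5 0
1 8 7
4 6 3

Answer: 2 5 0
1 8 7
4 6 3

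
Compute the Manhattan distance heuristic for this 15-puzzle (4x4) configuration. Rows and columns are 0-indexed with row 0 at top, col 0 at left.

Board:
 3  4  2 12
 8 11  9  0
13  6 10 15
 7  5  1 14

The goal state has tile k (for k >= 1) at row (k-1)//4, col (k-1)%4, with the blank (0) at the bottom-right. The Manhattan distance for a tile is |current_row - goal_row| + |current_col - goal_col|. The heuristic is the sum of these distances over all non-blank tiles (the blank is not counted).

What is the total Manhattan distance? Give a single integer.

Tile 3: at (0,0), goal (0,2), distance |0-0|+|0-2| = 2
Tile 4: at (0,1), goal (0,3), distance |0-0|+|1-3| = 2
Tile 2: at (0,2), goal (0,1), distance |0-0|+|2-1| = 1
Tile 12: at (0,3), goal (2,3), distance |0-2|+|3-3| = 2
Tile 8: at (1,0), goal (1,3), distance |1-1|+|0-3| = 3
Tile 11: at (1,1), goal (2,2), distance |1-2|+|1-2| = 2
Tile 9: at (1,2), goal (2,0), distance |1-2|+|2-0| = 3
Tile 13: at (2,0), goal (3,0), distance |2-3|+|0-0| = 1
Tile 6: at (2,1), goal (1,1), distance |2-1|+|1-1| = 1
Tile 10: at (2,2), goal (2,1), distance |2-2|+|2-1| = 1
Tile 15: at (2,3), goal (3,2), distance |2-3|+|3-2| = 2
Tile 7: at (3,0), goal (1,2), distance |3-1|+|0-2| = 4
Tile 5: at (3,1), goal (1,0), distance |3-1|+|1-0| = 3
Tile 1: at (3,2), goal (0,0), distance |3-0|+|2-0| = 5
Tile 14: at (3,3), goal (3,1), distance |3-3|+|3-1| = 2
Sum: 2 + 2 + 1 + 2 + 3 + 2 + 3 + 1 + 1 + 1 + 2 + 4 + 3 + 5 + 2 = 34

Answer: 34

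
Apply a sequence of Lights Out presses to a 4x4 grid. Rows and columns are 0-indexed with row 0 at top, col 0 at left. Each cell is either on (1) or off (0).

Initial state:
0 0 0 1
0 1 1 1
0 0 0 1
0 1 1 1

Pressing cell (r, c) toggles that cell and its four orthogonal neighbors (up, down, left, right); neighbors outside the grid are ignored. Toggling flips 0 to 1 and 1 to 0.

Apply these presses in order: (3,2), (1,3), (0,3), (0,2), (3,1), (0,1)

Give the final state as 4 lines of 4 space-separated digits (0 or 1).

After press 1 at (3,2):
0 0 0 1
0 1 1 1
0 0 1 1
0 0 0 0

After press 2 at (1,3):
0 0 0 0
0 1 0 0
0 0 1 0
0 0 0 0

After press 3 at (0,3):
0 0 1 1
0 1 0 1
0 0 1 0
0 0 0 0

After press 4 at (0,2):
0 1 0 0
0 1 1 1
0 0 1 0
0 0 0 0

After press 5 at (3,1):
0 1 0 0
0 1 1 1
0 1 1 0
1 1 1 0

After press 6 at (0,1):
1 0 1 0
0 0 1 1
0 1 1 0
1 1 1 0

Answer: 1 0 1 0
0 0 1 1
0 1 1 0
1 1 1 0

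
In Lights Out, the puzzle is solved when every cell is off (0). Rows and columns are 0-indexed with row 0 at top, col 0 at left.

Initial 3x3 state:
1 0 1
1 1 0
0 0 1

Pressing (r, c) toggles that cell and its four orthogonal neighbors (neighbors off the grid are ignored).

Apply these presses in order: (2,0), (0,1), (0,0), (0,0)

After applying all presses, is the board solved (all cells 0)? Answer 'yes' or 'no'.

After press 1 at (2,0):
1 0 1
0 1 0
1 1 1

After press 2 at (0,1):
0 1 0
0 0 0
1 1 1

After press 3 at (0,0):
1 0 0
1 0 0
1 1 1

After press 4 at (0,0):
0 1 0
0 0 0
1 1 1

Lights still on: 4

Answer: no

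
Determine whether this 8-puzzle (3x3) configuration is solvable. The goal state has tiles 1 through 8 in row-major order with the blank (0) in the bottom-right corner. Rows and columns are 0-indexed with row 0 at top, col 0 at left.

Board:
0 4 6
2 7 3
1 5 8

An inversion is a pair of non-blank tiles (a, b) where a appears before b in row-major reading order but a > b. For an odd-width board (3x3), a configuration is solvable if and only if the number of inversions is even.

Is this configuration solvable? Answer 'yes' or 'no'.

Answer: yes

Derivation:
Inversions (pairs i<j in row-major order where tile[i] > tile[j] > 0): 12
12 is even, so the puzzle is solvable.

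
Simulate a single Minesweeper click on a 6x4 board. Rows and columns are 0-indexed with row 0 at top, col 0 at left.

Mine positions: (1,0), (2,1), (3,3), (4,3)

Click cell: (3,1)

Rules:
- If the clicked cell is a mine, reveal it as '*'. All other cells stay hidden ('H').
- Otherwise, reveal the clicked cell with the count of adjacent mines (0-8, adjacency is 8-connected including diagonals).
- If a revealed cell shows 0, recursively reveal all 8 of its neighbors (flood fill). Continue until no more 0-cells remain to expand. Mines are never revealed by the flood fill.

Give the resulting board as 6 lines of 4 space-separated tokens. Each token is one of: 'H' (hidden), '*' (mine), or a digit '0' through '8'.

H H H H
H H H H
H H H H
H 1 H H
H H H H
H H H H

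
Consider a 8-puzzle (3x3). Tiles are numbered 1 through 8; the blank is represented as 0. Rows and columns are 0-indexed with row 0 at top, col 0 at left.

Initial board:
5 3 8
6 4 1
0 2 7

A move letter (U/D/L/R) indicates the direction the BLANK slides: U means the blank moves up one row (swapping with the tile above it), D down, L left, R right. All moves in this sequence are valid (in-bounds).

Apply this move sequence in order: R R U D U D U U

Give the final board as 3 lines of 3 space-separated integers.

After move 1 (R):
5 3 8
6 4 1
2 0 7

After move 2 (R):
5 3 8
6 4 1
2 7 0

After move 3 (U):
5 3 8
6 4 0
2 7 1

After move 4 (D):
5 3 8
6 4 1
2 7 0

After move 5 (U):
5 3 8
6 4 0
2 7 1

After move 6 (D):
5 3 8
6 4 1
2 7 0

After move 7 (U):
5 3 8
6 4 0
2 7 1

After move 8 (U):
5 3 0
6 4 8
2 7 1

Answer: 5 3 0
6 4 8
2 7 1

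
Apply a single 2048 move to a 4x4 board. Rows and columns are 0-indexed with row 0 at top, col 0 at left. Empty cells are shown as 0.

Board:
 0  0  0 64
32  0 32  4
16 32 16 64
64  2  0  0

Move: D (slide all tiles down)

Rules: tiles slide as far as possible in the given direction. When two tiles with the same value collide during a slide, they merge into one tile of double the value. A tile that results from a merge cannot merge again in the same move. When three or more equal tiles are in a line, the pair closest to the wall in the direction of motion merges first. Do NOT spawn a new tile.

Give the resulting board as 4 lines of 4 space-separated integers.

Slide down:
col 0: [0, 32, 16, 64] -> [0, 32, 16, 64]
col 1: [0, 0, 32, 2] -> [0, 0, 32, 2]
col 2: [0, 32, 16, 0] -> [0, 0, 32, 16]
col 3: [64, 4, 64, 0] -> [0, 64, 4, 64]

Answer:  0  0  0  0
32  0  0 64
16 32 32  4
64  2 16 64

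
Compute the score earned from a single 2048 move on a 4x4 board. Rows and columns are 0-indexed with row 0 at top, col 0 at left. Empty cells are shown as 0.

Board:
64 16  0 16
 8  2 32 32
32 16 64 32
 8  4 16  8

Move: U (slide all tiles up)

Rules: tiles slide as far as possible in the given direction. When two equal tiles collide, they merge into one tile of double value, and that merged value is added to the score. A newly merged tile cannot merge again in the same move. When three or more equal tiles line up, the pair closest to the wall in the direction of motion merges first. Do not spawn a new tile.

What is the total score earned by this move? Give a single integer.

Answer: 64

Derivation:
Slide up:
col 0: [64, 8, 32, 8] -> [64, 8, 32, 8]  score +0 (running 0)
col 1: [16, 2, 16, 4] -> [16, 2, 16, 4]  score +0 (running 0)
col 2: [0, 32, 64, 16] -> [32, 64, 16, 0]  score +0 (running 0)
col 3: [16, 32, 32, 8] -> [16, 64, 8, 0]  score +64 (running 64)
Board after move:
64 16 32 16
 8  2 64 64
32 16 16  8
 8  4  0  0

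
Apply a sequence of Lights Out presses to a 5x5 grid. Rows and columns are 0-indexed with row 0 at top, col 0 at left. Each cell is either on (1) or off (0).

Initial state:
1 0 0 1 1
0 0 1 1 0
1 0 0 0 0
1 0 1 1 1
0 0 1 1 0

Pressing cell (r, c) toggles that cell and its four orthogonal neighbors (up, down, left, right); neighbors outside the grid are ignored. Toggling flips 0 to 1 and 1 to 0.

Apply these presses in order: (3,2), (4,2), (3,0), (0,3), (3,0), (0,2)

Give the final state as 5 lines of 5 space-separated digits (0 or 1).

Answer: 1 1 0 1 0
0 0 0 0 0
1 0 1 0 0
1 1 1 0 1
0 1 1 0 0

Derivation:
After press 1 at (3,2):
1 0 0 1 1
0 0 1 1 0
1 0 1 0 0
1 1 0 0 1
0 0 0 1 0

After press 2 at (4,2):
1 0 0 1 1
0 0 1 1 0
1 0 1 0 0
1 1 1 0 1
0 1 1 0 0

After press 3 at (3,0):
1 0 0 1 1
0 0 1 1 0
0 0 1 0 0
0 0 1 0 1
1 1 1 0 0

After press 4 at (0,3):
1 0 1 0 0
0 0 1 0 0
0 0 1 0 0
0 0 1 0 1
1 1 1 0 0

After press 5 at (3,0):
1 0 1 0 0
0 0 1 0 0
1 0 1 0 0
1 1 1 0 1
0 1 1 0 0

After press 6 at (0,2):
1 1 0 1 0
0 0 0 0 0
1 0 1 0 0
1 1 1 0 1
0 1 1 0 0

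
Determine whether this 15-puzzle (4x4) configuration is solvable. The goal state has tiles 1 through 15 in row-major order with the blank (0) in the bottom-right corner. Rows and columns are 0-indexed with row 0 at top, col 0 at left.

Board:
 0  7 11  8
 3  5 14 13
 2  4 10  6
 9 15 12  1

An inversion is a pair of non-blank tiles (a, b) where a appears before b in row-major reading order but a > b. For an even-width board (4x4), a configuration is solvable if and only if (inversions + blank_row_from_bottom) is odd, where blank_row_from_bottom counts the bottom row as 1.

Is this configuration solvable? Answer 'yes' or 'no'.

Inversions: 51
Blank is in row 0 (0-indexed from top), which is row 4 counting from the bottom (bottom = 1).
51 + 4 = 55, which is odd, so the puzzle is solvable.

Answer: yes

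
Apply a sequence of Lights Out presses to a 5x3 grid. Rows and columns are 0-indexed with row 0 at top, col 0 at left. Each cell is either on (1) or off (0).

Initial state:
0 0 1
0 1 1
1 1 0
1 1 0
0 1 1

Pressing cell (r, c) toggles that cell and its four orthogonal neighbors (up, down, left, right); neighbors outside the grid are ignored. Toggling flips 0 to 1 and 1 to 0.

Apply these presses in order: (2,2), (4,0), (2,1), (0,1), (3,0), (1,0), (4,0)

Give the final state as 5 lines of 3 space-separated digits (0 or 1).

After press 1 at (2,2):
0 0 1
0 1 0
1 0 1
1 1 1
0 1 1

After press 2 at (4,0):
0 0 1
0 1 0
1 0 1
0 1 1
1 0 1

After press 3 at (2,1):
0 0 1
0 0 0
0 1 0
0 0 1
1 0 1

After press 4 at (0,1):
1 1 0
0 1 0
0 1 0
0 0 1
1 0 1

After press 5 at (3,0):
1 1 0
0 1 0
1 1 0
1 1 1
0 0 1

After press 6 at (1,0):
0 1 0
1 0 0
0 1 0
1 1 1
0 0 1

After press 7 at (4,0):
0 1 0
1 0 0
0 1 0
0 1 1
1 1 1

Answer: 0 1 0
1 0 0
0 1 0
0 1 1
1 1 1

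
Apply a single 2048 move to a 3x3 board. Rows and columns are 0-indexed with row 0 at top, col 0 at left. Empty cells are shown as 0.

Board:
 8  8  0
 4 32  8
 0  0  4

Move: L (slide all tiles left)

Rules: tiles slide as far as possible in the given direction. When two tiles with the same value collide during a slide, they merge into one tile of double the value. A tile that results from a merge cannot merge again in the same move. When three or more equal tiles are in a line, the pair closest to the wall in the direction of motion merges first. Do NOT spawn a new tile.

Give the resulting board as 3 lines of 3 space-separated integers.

Slide left:
row 0: [8, 8, 0] -> [16, 0, 0]
row 1: [4, 32, 8] -> [4, 32, 8]
row 2: [0, 0, 4] -> [4, 0, 0]

Answer: 16  0  0
 4 32  8
 4  0  0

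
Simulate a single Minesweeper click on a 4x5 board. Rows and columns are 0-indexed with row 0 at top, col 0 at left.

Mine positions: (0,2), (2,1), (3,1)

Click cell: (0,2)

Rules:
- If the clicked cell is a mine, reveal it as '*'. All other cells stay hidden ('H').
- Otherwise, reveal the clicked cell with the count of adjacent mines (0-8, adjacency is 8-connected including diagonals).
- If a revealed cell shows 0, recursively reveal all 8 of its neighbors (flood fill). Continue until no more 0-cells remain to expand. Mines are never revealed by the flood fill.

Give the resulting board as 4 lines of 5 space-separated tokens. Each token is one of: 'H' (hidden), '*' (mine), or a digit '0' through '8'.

H H * H H
H H H H H
H H H H H
H H H H H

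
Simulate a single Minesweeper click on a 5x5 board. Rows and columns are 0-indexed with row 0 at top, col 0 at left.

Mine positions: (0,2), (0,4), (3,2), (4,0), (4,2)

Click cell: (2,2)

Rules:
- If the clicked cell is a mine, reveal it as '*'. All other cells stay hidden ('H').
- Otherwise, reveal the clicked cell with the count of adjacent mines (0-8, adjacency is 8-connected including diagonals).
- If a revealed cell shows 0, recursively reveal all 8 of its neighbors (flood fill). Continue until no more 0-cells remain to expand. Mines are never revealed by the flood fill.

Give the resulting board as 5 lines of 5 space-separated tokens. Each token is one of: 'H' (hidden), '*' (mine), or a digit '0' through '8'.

H H H H H
H H H H H
H H 1 H H
H H H H H
H H H H H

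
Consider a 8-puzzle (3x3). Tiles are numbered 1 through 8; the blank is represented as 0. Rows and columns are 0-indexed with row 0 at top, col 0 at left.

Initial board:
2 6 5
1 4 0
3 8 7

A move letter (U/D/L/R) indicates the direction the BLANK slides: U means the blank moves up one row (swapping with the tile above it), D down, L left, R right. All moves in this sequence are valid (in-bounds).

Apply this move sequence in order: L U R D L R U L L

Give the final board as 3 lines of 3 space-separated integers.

Answer: 0 2 5
1 6 4
3 8 7

Derivation:
After move 1 (L):
2 6 5
1 0 4
3 8 7

After move 2 (U):
2 0 5
1 6 4
3 8 7

After move 3 (R):
2 5 0
1 6 4
3 8 7

After move 4 (D):
2 5 4
1 6 0
3 8 7

After move 5 (L):
2 5 4
1 0 6
3 8 7

After move 6 (R):
2 5 4
1 6 0
3 8 7

After move 7 (U):
2 5 0
1 6 4
3 8 7

After move 8 (L):
2 0 5
1 6 4
3 8 7

After move 9 (L):
0 2 5
1 6 4
3 8 7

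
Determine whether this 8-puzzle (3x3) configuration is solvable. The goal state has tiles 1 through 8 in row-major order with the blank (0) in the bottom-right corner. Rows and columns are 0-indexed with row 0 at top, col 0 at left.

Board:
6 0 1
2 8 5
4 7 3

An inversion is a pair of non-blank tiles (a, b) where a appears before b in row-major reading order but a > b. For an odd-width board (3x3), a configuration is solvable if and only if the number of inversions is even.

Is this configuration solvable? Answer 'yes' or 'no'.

Inversions (pairs i<j in row-major order where tile[i] > tile[j] > 0): 13
13 is odd, so the puzzle is not solvable.

Answer: no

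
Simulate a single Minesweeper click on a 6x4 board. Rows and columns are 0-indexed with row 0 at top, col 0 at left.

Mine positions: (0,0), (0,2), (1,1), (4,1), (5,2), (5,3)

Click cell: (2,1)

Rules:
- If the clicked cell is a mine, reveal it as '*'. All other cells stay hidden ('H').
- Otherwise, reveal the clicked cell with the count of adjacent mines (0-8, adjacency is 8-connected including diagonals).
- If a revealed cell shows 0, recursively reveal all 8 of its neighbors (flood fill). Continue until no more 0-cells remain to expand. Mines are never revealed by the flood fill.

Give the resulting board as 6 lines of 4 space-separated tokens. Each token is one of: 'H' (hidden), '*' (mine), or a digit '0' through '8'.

H H H H
H H H H
H 1 H H
H H H H
H H H H
H H H H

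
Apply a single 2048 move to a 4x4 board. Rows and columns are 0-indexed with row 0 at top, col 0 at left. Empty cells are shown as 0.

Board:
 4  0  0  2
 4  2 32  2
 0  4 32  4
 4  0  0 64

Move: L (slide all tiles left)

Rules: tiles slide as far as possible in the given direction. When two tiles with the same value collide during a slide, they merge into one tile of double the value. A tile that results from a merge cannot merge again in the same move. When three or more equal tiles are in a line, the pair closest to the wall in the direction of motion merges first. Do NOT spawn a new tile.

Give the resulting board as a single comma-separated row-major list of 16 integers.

Slide left:
row 0: [4, 0, 0, 2] -> [4, 2, 0, 0]
row 1: [4, 2, 32, 2] -> [4, 2, 32, 2]
row 2: [0, 4, 32, 4] -> [4, 32, 4, 0]
row 3: [4, 0, 0, 64] -> [4, 64, 0, 0]

Answer: 4, 2, 0, 0, 4, 2, 32, 2, 4, 32, 4, 0, 4, 64, 0, 0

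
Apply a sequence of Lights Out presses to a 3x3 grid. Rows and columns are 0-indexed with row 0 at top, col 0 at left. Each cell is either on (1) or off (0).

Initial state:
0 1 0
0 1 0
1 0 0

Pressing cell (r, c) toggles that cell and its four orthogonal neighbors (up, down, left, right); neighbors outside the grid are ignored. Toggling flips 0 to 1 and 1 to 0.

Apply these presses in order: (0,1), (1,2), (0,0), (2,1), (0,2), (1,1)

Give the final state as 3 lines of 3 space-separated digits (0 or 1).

Answer: 0 1 1
0 1 1
0 0 0

Derivation:
After press 1 at (0,1):
1 0 1
0 0 0
1 0 0

After press 2 at (1,2):
1 0 0
0 1 1
1 0 1

After press 3 at (0,0):
0 1 0
1 1 1
1 0 1

After press 4 at (2,1):
0 1 0
1 0 1
0 1 0

After press 5 at (0,2):
0 0 1
1 0 0
0 1 0

After press 6 at (1,1):
0 1 1
0 1 1
0 0 0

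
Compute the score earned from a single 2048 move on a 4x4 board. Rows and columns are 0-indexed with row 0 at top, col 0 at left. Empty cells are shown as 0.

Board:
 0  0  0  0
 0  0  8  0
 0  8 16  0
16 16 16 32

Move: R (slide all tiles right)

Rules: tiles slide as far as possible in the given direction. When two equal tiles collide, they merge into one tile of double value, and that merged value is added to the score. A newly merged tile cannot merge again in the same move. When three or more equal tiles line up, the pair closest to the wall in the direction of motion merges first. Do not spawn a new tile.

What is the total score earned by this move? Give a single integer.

Slide right:
row 0: [0, 0, 0, 0] -> [0, 0, 0, 0]  score +0 (running 0)
row 1: [0, 0, 8, 0] -> [0, 0, 0, 8]  score +0 (running 0)
row 2: [0, 8, 16, 0] -> [0, 0, 8, 16]  score +0 (running 0)
row 3: [16, 16, 16, 32] -> [0, 16, 32, 32]  score +32 (running 32)
Board after move:
 0  0  0  0
 0  0  0  8
 0  0  8 16
 0 16 32 32

Answer: 32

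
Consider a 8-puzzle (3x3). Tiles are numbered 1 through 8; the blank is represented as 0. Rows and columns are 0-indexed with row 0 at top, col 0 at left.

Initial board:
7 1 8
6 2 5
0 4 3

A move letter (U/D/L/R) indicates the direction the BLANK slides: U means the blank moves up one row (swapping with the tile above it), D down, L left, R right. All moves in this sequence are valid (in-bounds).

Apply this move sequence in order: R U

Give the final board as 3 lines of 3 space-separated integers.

After move 1 (R):
7 1 8
6 2 5
4 0 3

After move 2 (U):
7 1 8
6 0 5
4 2 3

Answer: 7 1 8
6 0 5
4 2 3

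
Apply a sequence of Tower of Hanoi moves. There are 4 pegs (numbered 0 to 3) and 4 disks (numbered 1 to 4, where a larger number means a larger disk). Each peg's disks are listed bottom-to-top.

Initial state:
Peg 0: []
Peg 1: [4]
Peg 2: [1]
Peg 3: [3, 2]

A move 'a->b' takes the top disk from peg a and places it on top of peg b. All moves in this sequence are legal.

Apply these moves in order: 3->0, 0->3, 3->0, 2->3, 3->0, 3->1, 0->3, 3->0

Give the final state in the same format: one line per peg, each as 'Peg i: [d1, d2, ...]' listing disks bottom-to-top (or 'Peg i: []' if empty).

After move 1 (3->0):
Peg 0: [2]
Peg 1: [4]
Peg 2: [1]
Peg 3: [3]

After move 2 (0->3):
Peg 0: []
Peg 1: [4]
Peg 2: [1]
Peg 3: [3, 2]

After move 3 (3->0):
Peg 0: [2]
Peg 1: [4]
Peg 2: [1]
Peg 3: [3]

After move 4 (2->3):
Peg 0: [2]
Peg 1: [4]
Peg 2: []
Peg 3: [3, 1]

After move 5 (3->0):
Peg 0: [2, 1]
Peg 1: [4]
Peg 2: []
Peg 3: [3]

After move 6 (3->1):
Peg 0: [2, 1]
Peg 1: [4, 3]
Peg 2: []
Peg 3: []

After move 7 (0->3):
Peg 0: [2]
Peg 1: [4, 3]
Peg 2: []
Peg 3: [1]

After move 8 (3->0):
Peg 0: [2, 1]
Peg 1: [4, 3]
Peg 2: []
Peg 3: []

Answer: Peg 0: [2, 1]
Peg 1: [4, 3]
Peg 2: []
Peg 3: []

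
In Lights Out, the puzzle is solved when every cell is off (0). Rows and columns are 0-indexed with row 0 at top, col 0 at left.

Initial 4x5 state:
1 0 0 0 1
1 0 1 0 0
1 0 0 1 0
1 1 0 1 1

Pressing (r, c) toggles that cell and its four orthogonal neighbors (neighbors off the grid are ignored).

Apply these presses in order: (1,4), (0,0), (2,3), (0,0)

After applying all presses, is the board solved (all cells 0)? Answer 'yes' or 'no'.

After press 1 at (1,4):
1 0 0 0 0
1 0 1 1 1
1 0 0 1 1
1 1 0 1 1

After press 2 at (0,0):
0 1 0 0 0
0 0 1 1 1
1 0 0 1 1
1 1 0 1 1

After press 3 at (2,3):
0 1 0 0 0
0 0 1 0 1
1 0 1 0 0
1 1 0 0 1

After press 4 at (0,0):
1 0 0 0 0
1 0 1 0 1
1 0 1 0 0
1 1 0 0 1

Lights still on: 9

Answer: no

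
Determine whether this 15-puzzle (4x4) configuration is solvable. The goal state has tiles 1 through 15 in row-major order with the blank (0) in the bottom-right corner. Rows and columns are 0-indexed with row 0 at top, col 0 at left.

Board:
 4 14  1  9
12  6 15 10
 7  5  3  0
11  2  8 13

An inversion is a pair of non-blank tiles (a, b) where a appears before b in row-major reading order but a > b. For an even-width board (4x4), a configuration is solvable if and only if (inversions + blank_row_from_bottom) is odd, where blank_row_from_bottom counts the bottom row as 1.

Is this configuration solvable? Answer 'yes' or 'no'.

Inversions: 53
Blank is in row 2 (0-indexed from top), which is row 2 counting from the bottom (bottom = 1).
53 + 2 = 55, which is odd, so the puzzle is solvable.

Answer: yes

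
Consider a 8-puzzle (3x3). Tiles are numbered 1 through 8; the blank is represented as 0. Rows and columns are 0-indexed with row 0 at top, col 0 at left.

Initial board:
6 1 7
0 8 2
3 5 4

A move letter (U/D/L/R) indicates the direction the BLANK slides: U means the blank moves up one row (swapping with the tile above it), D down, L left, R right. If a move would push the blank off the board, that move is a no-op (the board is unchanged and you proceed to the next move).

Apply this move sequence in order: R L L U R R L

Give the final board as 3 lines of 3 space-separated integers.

After move 1 (R):
6 1 7
8 0 2
3 5 4

After move 2 (L):
6 1 7
0 8 2
3 5 4

After move 3 (L):
6 1 7
0 8 2
3 5 4

After move 4 (U):
0 1 7
6 8 2
3 5 4

After move 5 (R):
1 0 7
6 8 2
3 5 4

After move 6 (R):
1 7 0
6 8 2
3 5 4

After move 7 (L):
1 0 7
6 8 2
3 5 4

Answer: 1 0 7
6 8 2
3 5 4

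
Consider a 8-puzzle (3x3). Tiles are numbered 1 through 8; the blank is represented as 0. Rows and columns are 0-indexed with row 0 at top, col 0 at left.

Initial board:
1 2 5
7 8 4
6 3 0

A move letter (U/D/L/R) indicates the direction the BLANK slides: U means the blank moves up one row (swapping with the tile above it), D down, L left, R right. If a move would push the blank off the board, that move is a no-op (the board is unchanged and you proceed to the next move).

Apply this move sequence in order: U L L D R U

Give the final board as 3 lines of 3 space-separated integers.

Answer: 1 2 5
6 0 8
3 7 4

Derivation:
After move 1 (U):
1 2 5
7 8 0
6 3 4

After move 2 (L):
1 2 5
7 0 8
6 3 4

After move 3 (L):
1 2 5
0 7 8
6 3 4

After move 4 (D):
1 2 5
6 7 8
0 3 4

After move 5 (R):
1 2 5
6 7 8
3 0 4

After move 6 (U):
1 2 5
6 0 8
3 7 4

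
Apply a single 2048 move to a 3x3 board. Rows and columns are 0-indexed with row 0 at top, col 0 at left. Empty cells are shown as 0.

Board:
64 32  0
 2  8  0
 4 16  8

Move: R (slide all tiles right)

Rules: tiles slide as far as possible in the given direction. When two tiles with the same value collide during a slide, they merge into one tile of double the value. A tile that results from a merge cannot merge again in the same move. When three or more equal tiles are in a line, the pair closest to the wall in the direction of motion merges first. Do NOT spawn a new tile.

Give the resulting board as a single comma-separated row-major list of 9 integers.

Slide right:
row 0: [64, 32, 0] -> [0, 64, 32]
row 1: [2, 8, 0] -> [0, 2, 8]
row 2: [4, 16, 8] -> [4, 16, 8]

Answer: 0, 64, 32, 0, 2, 8, 4, 16, 8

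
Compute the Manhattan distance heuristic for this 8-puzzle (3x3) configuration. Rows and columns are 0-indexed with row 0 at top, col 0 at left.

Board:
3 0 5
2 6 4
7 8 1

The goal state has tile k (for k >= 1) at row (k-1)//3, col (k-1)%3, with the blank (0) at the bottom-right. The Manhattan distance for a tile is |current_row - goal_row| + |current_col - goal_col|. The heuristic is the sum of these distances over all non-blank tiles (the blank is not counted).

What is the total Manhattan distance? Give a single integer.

Tile 3: (0,0)->(0,2) = 2
Tile 5: (0,2)->(1,1) = 2
Tile 2: (1,0)->(0,1) = 2
Tile 6: (1,1)->(1,2) = 1
Tile 4: (1,2)->(1,0) = 2
Tile 7: (2,0)->(2,0) = 0
Tile 8: (2,1)->(2,1) = 0
Tile 1: (2,2)->(0,0) = 4
Sum: 2 + 2 + 2 + 1 + 2 + 0 + 0 + 4 = 13

Answer: 13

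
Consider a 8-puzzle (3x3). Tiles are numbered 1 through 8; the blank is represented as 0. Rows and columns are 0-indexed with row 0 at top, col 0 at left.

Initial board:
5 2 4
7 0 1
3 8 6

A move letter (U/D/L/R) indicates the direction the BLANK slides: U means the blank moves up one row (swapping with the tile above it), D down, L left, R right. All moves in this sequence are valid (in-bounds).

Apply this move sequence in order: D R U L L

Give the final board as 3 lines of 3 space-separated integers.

After move 1 (D):
5 2 4
7 8 1
3 0 6

After move 2 (R):
5 2 4
7 8 1
3 6 0

After move 3 (U):
5 2 4
7 8 0
3 6 1

After move 4 (L):
5 2 4
7 0 8
3 6 1

After move 5 (L):
5 2 4
0 7 8
3 6 1

Answer: 5 2 4
0 7 8
3 6 1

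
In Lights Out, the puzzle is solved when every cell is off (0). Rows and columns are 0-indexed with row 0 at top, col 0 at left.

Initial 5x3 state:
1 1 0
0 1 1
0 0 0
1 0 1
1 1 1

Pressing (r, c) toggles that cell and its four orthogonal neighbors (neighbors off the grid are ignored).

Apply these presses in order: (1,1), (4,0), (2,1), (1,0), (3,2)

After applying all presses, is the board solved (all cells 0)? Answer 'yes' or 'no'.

Answer: yes

Derivation:
After press 1 at (1,1):
1 0 0
1 0 0
0 1 0
1 0 1
1 1 1

After press 2 at (4,0):
1 0 0
1 0 0
0 1 0
0 0 1
0 0 1

After press 3 at (2,1):
1 0 0
1 1 0
1 0 1
0 1 1
0 0 1

After press 4 at (1,0):
0 0 0
0 0 0
0 0 1
0 1 1
0 0 1

After press 5 at (3,2):
0 0 0
0 0 0
0 0 0
0 0 0
0 0 0

Lights still on: 0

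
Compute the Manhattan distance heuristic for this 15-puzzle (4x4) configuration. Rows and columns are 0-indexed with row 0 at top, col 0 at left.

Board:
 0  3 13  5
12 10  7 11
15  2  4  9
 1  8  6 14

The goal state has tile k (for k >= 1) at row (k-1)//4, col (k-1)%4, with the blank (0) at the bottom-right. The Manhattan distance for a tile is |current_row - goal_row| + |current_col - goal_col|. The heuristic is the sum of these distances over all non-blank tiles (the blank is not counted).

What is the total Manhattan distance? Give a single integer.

Answer: 40

Derivation:
Tile 3: (0,1)->(0,2) = 1
Tile 13: (0,2)->(3,0) = 5
Tile 5: (0,3)->(1,0) = 4
Tile 12: (1,0)->(2,3) = 4
Tile 10: (1,1)->(2,1) = 1
Tile 7: (1,2)->(1,2) = 0
Tile 11: (1,3)->(2,2) = 2
Tile 15: (2,0)->(3,2) = 3
Tile 2: (2,1)->(0,1) = 2
Tile 4: (2,2)->(0,3) = 3
Tile 9: (2,3)->(2,0) = 3
Tile 1: (3,0)->(0,0) = 3
Tile 8: (3,1)->(1,3) = 4
Tile 6: (3,2)->(1,1) = 3
Tile 14: (3,3)->(3,1) = 2
Sum: 1 + 5 + 4 + 4 + 1 + 0 + 2 + 3 + 2 + 3 + 3 + 3 + 4 + 3 + 2 = 40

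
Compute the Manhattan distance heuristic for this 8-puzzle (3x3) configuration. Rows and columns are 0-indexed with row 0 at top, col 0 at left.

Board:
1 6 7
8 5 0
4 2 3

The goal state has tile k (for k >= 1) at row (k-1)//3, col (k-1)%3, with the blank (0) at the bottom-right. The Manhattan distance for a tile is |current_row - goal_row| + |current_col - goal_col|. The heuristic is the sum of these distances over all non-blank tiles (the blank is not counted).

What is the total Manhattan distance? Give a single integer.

Tile 1: (0,0)->(0,0) = 0
Tile 6: (0,1)->(1,2) = 2
Tile 7: (0,2)->(2,0) = 4
Tile 8: (1,0)->(2,1) = 2
Tile 5: (1,1)->(1,1) = 0
Tile 4: (2,0)->(1,0) = 1
Tile 2: (2,1)->(0,1) = 2
Tile 3: (2,2)->(0,2) = 2
Sum: 0 + 2 + 4 + 2 + 0 + 1 + 2 + 2 = 13

Answer: 13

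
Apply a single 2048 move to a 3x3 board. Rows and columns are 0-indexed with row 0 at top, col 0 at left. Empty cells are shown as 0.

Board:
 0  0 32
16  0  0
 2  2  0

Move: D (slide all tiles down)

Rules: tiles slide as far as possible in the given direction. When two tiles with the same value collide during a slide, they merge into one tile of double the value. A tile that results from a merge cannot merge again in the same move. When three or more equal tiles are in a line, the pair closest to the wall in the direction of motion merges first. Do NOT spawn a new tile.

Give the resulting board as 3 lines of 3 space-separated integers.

Answer:  0  0  0
16  0  0
 2  2 32

Derivation:
Slide down:
col 0: [0, 16, 2] -> [0, 16, 2]
col 1: [0, 0, 2] -> [0, 0, 2]
col 2: [32, 0, 0] -> [0, 0, 32]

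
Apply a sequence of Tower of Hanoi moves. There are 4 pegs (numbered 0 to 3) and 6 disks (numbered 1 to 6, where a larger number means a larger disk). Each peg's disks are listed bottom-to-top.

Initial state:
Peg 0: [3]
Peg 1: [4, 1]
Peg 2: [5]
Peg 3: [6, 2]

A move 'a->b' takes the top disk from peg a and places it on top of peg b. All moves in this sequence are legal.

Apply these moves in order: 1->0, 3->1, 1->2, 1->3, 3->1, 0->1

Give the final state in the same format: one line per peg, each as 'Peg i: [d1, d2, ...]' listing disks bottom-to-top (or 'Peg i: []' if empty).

Answer: Peg 0: [3]
Peg 1: [4, 1]
Peg 2: [5, 2]
Peg 3: [6]

Derivation:
After move 1 (1->0):
Peg 0: [3, 1]
Peg 1: [4]
Peg 2: [5]
Peg 3: [6, 2]

After move 2 (3->1):
Peg 0: [3, 1]
Peg 1: [4, 2]
Peg 2: [5]
Peg 3: [6]

After move 3 (1->2):
Peg 0: [3, 1]
Peg 1: [4]
Peg 2: [5, 2]
Peg 3: [6]

After move 4 (1->3):
Peg 0: [3, 1]
Peg 1: []
Peg 2: [5, 2]
Peg 3: [6, 4]

After move 5 (3->1):
Peg 0: [3, 1]
Peg 1: [4]
Peg 2: [5, 2]
Peg 3: [6]

After move 6 (0->1):
Peg 0: [3]
Peg 1: [4, 1]
Peg 2: [5, 2]
Peg 3: [6]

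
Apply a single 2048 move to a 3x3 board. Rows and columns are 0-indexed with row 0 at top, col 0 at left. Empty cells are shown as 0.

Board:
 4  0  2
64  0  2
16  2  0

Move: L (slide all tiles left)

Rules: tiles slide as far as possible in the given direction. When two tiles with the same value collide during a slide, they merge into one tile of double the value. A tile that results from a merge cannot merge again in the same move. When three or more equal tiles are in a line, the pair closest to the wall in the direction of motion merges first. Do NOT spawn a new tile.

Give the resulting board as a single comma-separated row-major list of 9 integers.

Answer: 4, 2, 0, 64, 2, 0, 16, 2, 0

Derivation:
Slide left:
row 0: [4, 0, 2] -> [4, 2, 0]
row 1: [64, 0, 2] -> [64, 2, 0]
row 2: [16, 2, 0] -> [16, 2, 0]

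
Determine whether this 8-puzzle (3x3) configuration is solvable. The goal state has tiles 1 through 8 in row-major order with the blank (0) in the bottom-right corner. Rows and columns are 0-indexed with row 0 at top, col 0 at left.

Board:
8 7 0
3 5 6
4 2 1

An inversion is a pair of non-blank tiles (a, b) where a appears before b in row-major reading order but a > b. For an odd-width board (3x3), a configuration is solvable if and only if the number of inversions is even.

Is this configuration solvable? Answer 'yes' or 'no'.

Answer: yes

Derivation:
Inversions (pairs i<j in row-major order where tile[i] > tile[j] > 0): 24
24 is even, so the puzzle is solvable.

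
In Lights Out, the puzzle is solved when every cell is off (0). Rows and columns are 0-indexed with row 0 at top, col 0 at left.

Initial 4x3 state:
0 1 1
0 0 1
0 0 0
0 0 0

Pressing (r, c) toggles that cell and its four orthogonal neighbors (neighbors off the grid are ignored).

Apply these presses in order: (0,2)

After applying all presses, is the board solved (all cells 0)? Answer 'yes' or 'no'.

After press 1 at (0,2):
0 0 0
0 0 0
0 0 0
0 0 0

Lights still on: 0

Answer: yes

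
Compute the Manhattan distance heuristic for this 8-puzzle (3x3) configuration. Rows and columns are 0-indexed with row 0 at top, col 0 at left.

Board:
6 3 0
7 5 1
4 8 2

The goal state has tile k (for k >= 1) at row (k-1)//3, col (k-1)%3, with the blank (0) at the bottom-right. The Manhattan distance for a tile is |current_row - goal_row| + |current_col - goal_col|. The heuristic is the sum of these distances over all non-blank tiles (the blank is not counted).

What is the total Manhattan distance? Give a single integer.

Answer: 12

Derivation:
Tile 6: at (0,0), goal (1,2), distance |0-1|+|0-2| = 3
Tile 3: at (0,1), goal (0,2), distance |0-0|+|1-2| = 1
Tile 7: at (1,0), goal (2,0), distance |1-2|+|0-0| = 1
Tile 5: at (1,1), goal (1,1), distance |1-1|+|1-1| = 0
Tile 1: at (1,2), goal (0,0), distance |1-0|+|2-0| = 3
Tile 4: at (2,0), goal (1,0), distance |2-1|+|0-0| = 1
Tile 8: at (2,1), goal (2,1), distance |2-2|+|1-1| = 0
Tile 2: at (2,2), goal (0,1), distance |2-0|+|2-1| = 3
Sum: 3 + 1 + 1 + 0 + 3 + 1 + 0 + 3 = 12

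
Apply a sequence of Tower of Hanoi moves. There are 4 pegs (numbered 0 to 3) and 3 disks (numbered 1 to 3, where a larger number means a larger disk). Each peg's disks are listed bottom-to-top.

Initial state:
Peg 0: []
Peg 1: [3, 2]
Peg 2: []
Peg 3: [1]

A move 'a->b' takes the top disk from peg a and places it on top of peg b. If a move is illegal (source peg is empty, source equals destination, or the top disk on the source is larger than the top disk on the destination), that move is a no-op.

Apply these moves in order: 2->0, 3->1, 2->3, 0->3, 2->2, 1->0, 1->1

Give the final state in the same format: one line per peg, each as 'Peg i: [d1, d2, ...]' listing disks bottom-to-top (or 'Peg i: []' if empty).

After move 1 (2->0):
Peg 0: []
Peg 1: [3, 2]
Peg 2: []
Peg 3: [1]

After move 2 (3->1):
Peg 0: []
Peg 1: [3, 2, 1]
Peg 2: []
Peg 3: []

After move 3 (2->3):
Peg 0: []
Peg 1: [3, 2, 1]
Peg 2: []
Peg 3: []

After move 4 (0->3):
Peg 0: []
Peg 1: [3, 2, 1]
Peg 2: []
Peg 3: []

After move 5 (2->2):
Peg 0: []
Peg 1: [3, 2, 1]
Peg 2: []
Peg 3: []

After move 6 (1->0):
Peg 0: [1]
Peg 1: [3, 2]
Peg 2: []
Peg 3: []

After move 7 (1->1):
Peg 0: [1]
Peg 1: [3, 2]
Peg 2: []
Peg 3: []

Answer: Peg 0: [1]
Peg 1: [3, 2]
Peg 2: []
Peg 3: []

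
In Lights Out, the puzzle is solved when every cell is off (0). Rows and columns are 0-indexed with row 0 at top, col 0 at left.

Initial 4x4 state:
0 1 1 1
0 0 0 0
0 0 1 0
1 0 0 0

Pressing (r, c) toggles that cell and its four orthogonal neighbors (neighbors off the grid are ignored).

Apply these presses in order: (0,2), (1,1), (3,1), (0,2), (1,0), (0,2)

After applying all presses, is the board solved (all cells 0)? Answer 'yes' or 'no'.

After press 1 at (0,2):
0 0 0 0
0 0 1 0
0 0 1 0
1 0 0 0

After press 2 at (1,1):
0 1 0 0
1 1 0 0
0 1 1 0
1 0 0 0

After press 3 at (3,1):
0 1 0 0
1 1 0 0
0 0 1 0
0 1 1 0

After press 4 at (0,2):
0 0 1 1
1 1 1 0
0 0 1 0
0 1 1 0

After press 5 at (1,0):
1 0 1 1
0 0 1 0
1 0 1 0
0 1 1 0

After press 6 at (0,2):
1 1 0 0
0 0 0 0
1 0 1 0
0 1 1 0

Lights still on: 6

Answer: no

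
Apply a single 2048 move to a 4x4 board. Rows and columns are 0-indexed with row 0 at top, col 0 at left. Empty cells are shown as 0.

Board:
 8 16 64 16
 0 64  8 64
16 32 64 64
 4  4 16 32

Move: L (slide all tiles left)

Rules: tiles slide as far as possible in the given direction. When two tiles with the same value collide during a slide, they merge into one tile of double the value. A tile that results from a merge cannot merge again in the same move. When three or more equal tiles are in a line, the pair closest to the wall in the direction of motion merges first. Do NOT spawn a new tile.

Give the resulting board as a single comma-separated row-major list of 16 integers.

Slide left:
row 0: [8, 16, 64, 16] -> [8, 16, 64, 16]
row 1: [0, 64, 8, 64] -> [64, 8, 64, 0]
row 2: [16, 32, 64, 64] -> [16, 32, 128, 0]
row 3: [4, 4, 16, 32] -> [8, 16, 32, 0]

Answer: 8, 16, 64, 16, 64, 8, 64, 0, 16, 32, 128, 0, 8, 16, 32, 0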